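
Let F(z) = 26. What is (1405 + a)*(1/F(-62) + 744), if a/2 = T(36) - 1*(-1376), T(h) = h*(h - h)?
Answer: 80417165/26 ≈ 3.0930e+6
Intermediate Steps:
T(h) = 0 (T(h) = h*0 = 0)
a = 2752 (a = 2*(0 - 1*(-1376)) = 2*(0 + 1376) = 2*1376 = 2752)
(1405 + a)*(1/F(-62) + 744) = (1405 + 2752)*(1/26 + 744) = 4157*(1/26 + 744) = 4157*(19345/26) = 80417165/26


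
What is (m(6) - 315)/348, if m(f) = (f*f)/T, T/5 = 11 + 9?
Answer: -1311/1450 ≈ -0.90414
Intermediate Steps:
T = 100 (T = 5*(11 + 9) = 5*20 = 100)
m(f) = f²/100 (m(f) = (f*f)/100 = f²*(1/100) = f²/100)
(m(6) - 315)/348 = ((1/100)*6² - 315)/348 = ((1/100)*36 - 315)*(1/348) = (9/25 - 315)*(1/348) = -7866/25*1/348 = -1311/1450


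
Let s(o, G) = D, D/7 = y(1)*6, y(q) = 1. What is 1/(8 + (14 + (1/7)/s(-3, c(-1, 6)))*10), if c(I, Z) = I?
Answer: 147/21761 ≈ 0.0067552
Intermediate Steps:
D = 42 (D = 7*(1*6) = 7*6 = 42)
s(o, G) = 42
1/(8 + (14 + (1/7)/s(-3, c(-1, 6)))*10) = 1/(8 + (14 + (1/7)/42)*10) = 1/(8 + (14 + (1*(⅐))*(1/42))*10) = 1/(8 + (14 + (⅐)*(1/42))*10) = 1/(8 + (14 + 1/294)*10) = 1/(8 + (4117/294)*10) = 1/(8 + 20585/147) = 1/(21761/147) = 147/21761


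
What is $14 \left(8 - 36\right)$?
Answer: $-392$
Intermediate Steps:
$14 \left(8 - 36\right) = 14 \left(-28\right) = -392$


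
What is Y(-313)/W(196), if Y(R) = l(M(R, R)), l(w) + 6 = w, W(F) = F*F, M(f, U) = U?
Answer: -319/38416 ≈ -0.0083038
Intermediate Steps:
W(F) = F²
l(w) = -6 + w
Y(R) = -6 + R
Y(-313)/W(196) = (-6 - 313)/(196²) = -319/38416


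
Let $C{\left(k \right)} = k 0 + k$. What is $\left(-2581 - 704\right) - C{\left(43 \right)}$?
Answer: $-3328$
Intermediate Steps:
$C{\left(k \right)} = k$ ($C{\left(k \right)} = 0 + k = k$)
$\left(-2581 - 704\right) - C{\left(43 \right)} = \left(-2581 - 704\right) - 43 = -3285 - 43 = -3328$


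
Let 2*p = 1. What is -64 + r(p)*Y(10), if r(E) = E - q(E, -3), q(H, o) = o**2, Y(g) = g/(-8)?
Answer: -427/8 ≈ -53.375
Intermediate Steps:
Y(g) = -g/8 (Y(g) = g*(-1/8) = -g/8)
p = 1/2 (p = (1/2)*1 = 1/2 ≈ 0.50000)
r(E) = -9 + E (r(E) = E - 1*(-3)**2 = E - 1*9 = E - 9 = -9 + E)
-64 + r(p)*Y(10) = -64 + (-9 + 1/2)*(-1/8*10) = -64 - 17/2*(-5/4) = -64 + 85/8 = -427/8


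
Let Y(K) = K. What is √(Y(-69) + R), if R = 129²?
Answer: 2*√4143 ≈ 128.73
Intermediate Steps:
R = 16641
√(Y(-69) + R) = √(-69 + 16641) = √16572 = 2*√4143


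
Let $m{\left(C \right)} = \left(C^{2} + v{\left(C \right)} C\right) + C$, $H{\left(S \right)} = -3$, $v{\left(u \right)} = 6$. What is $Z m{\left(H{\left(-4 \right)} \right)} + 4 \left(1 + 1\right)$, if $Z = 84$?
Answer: $-1000$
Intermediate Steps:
$m{\left(C \right)} = C^{2} + 7 C$ ($m{\left(C \right)} = \left(C^{2} + 6 C\right) + C = C^{2} + 7 C$)
$Z m{\left(H{\left(-4 \right)} \right)} + 4 \left(1 + 1\right) = 84 \left(- 3 \left(7 - 3\right)\right) + 4 \left(1 + 1\right) = 84 \left(\left(-3\right) 4\right) + 4 \cdot 2 = 84 \left(-12\right) + 8 = -1008 + 8 = -1000$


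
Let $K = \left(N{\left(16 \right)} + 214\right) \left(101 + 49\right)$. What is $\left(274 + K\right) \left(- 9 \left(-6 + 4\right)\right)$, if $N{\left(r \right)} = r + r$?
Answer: $669132$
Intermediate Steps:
$N{\left(r \right)} = 2 r$
$K = 36900$ ($K = \left(2 \cdot 16 + 214\right) \left(101 + 49\right) = \left(32 + 214\right) 150 = 246 \cdot 150 = 36900$)
$\left(274 + K\right) \left(- 9 \left(-6 + 4\right)\right) = \left(274 + 36900\right) \left(- 9 \left(-6 + 4\right)\right) = 37174 \left(\left(-9\right) \left(-2\right)\right) = 37174 \cdot 18 = 669132$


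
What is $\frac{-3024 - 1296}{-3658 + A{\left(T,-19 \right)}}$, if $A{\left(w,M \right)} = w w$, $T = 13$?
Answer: $\frac{1440}{1163} \approx 1.2382$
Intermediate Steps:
$A{\left(w,M \right)} = w^{2}$
$\frac{-3024 - 1296}{-3658 + A{\left(T,-19 \right)}} = \frac{-3024 - 1296}{-3658 + 13^{2}} = - \frac{4320}{-3658 + 169} = - \frac{4320}{-3489} = \left(-4320\right) \left(- \frac{1}{3489}\right) = \frac{1440}{1163}$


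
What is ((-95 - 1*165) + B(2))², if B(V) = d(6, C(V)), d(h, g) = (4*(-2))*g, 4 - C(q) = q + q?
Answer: 67600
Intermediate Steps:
C(q) = 4 - 2*q (C(q) = 4 - (q + q) = 4 - 2*q)
d(h, g) = -8*g
B(V) = -32 + 16*V (B(V) = -8*(4 - 2*V) = -32 + 16*V)
((-95 - 1*165) + B(2))² = ((-95 - 1*165) + (-32 + 16*2))² = ((-95 - 165) + (-32 + 32))² = (-260 + 0)² = (-260)² = 67600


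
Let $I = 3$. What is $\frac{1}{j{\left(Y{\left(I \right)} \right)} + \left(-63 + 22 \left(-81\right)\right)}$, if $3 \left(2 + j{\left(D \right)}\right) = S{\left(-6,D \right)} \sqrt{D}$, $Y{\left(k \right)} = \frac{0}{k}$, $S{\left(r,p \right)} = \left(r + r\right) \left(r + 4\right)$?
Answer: $- \frac{1}{1847} \approx -0.00054142$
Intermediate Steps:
$S{\left(r,p \right)} = 2 r \left(4 + r\right)$
$Y{\left(k \right)} = 0$
$j{\left(D \right)} = -2 + 8 \sqrt{D}$ ($j{\left(D \right)} = -2 + \frac{2 \left(-6\right) \left(4 - 6\right) \sqrt{D}}{3} = -2 + \frac{2 \left(-6\right) \left(-2\right) \sqrt{D}}{3} = -2 + \frac{24 \sqrt{D}}{3} = -2 + 8 \sqrt{D}$)
$\frac{1}{j{\left(Y{\left(I \right)} \right)} + \left(-63 + 22 \left(-81\right)\right)} = \frac{1}{\left(-2 + 8 \sqrt{0}\right) + \left(-63 + 22 \left(-81\right)\right)} = \frac{1}{\left(-2 + 8 \cdot 0\right) - 1845} = \frac{1}{\left(-2 + 0\right) - 1845} = \frac{1}{-2 - 1845} = \frac{1}{-1847} = - \frac{1}{1847}$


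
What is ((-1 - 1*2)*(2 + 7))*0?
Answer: 0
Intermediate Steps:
((-1 - 1*2)*(2 + 7))*0 = ((-1 - 2)*9)*0 = -3*9*0 = -27*0 = 0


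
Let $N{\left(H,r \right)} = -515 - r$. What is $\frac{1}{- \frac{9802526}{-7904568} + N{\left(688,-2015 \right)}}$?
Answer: $\frac{3952284}{5933327263} \approx 0.00066612$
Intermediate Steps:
$\frac{1}{- \frac{9802526}{-7904568} + N{\left(688,-2015 \right)}} = \frac{1}{- \frac{9802526}{-7904568} - -1500} = \frac{1}{\left(-9802526\right) \left(- \frac{1}{7904568}\right) + \left(-515 + 2015\right)} = \frac{1}{\frac{4901263}{3952284} + 1500} = \frac{1}{\frac{5933327263}{3952284}} = \frac{3952284}{5933327263}$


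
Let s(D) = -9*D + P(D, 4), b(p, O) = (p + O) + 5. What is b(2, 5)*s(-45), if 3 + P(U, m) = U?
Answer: 4284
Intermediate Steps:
b(p, O) = 5 + O + p (b(p, O) = (O + p) + 5 = 5 + O + p)
P(U, m) = -3 + U
s(D) = -3 - 8*D (s(D) = -9*D + (-3 + D) = -3 - 8*D)
b(2, 5)*s(-45) = (5 + 5 + 2)*(-3 - 8*(-45)) = 12*(-3 + 360) = 12*357 = 4284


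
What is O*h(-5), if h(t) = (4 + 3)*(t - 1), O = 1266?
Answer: -53172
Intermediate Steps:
h(t) = -7 + 7*t (h(t) = 7*(-1 + t) = -7 + 7*t)
O*h(-5) = 1266*(-7 + 7*(-5)) = 1266*(-7 - 35) = 1266*(-42) = -53172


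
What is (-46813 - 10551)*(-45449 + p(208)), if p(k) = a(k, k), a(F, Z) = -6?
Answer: 2607480620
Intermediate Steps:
p(k) = -6
(-46813 - 10551)*(-45449 + p(208)) = (-46813 - 10551)*(-45449 - 6) = -57364*(-45455) = 2607480620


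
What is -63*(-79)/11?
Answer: 4977/11 ≈ 452.45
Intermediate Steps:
-63*(-79)/11 = 4977*(1/11) = 4977/11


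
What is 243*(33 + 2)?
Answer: 8505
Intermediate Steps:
243*(33 + 2) = 243*35 = 8505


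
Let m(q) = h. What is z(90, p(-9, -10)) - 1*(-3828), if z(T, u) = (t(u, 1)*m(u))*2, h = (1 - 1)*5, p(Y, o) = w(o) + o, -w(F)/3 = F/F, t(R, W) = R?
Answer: 3828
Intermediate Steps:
w(F) = -3 (w(F) = -3*F/F = -3*1 = -3)
p(Y, o) = -3 + o
h = 0 (h = 0*5 = 0)
m(q) = 0
z(T, u) = 0 (z(T, u) = (u*0)*2 = 0*2 = 0)
z(90, p(-9, -10)) - 1*(-3828) = 0 - 1*(-3828) = 0 + 3828 = 3828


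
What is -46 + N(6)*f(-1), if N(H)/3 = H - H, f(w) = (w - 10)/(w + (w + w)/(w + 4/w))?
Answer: -46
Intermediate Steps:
f(w) = (-10 + w)/(w + 2*w/(w + 4/w)) (f(w) = (-10 + w)/(w + (2*w)/(w + 4/w)) = (-10 + w)/(w + 2*w/(w + 4/w)))
N(H) = 0 (N(H) = 3*(H - H) = 3*0 = 0)
-46 + N(6)*f(-1) = -46 + 0*((-40 + (-1)**3 - 10*(-1)**2 + 4*(-1))/((-1)*(4 + (-1)**2 + 2*(-1)))) = -46 + 0*(-(-40 - 1 - 10*1 - 4)/(4 + 1 - 2)) = -46 + 0*(-1*(-40 - 1 - 10 - 4)/3) = -46 + 0*(-1*1/3*(-55)) = -46 + 0*(55/3) = -46 + 0 = -46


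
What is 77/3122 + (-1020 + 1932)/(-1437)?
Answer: -130315/213634 ≈ -0.60999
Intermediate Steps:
77/3122 + (-1020 + 1932)/(-1437) = 77*(1/3122) + 912*(-1/1437) = 11/446 - 304/479 = -130315/213634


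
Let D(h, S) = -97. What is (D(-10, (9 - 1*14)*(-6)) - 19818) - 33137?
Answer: -53052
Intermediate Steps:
(D(-10, (9 - 1*14)*(-6)) - 19818) - 33137 = (-97 - 19818) - 33137 = -19915 - 33137 = -53052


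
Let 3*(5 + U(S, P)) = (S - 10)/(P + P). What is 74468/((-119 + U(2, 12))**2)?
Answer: 6031908/1247689 ≈ 4.8345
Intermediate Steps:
U(S, P) = -5 + (-10 + S)/(6*P) (U(S, P) = -5 + ((S - 10)/(P + P))/3 = -5 + ((-10 + S)/((2*P)))/3 = -5 + ((-10 + S)*(1/(2*P)))/3 = -5 + ((-10 + S)/(2*P))/3 = -5 + (-10 + S)/(6*P))
74468/((-119 + U(2, 12))**2) = 74468/((-119 + (1/6)*(-10 + 2 - 30*12)/12)**2) = 74468/((-119 + (1/6)*(1/12)*(-10 + 2 - 360))**2) = 74468/((-119 + (1/6)*(1/12)*(-368))**2) = 74468/((-119 - 46/9)**2) = 74468/((-1117/9)**2) = 74468/(1247689/81) = 74468*(81/1247689) = 6031908/1247689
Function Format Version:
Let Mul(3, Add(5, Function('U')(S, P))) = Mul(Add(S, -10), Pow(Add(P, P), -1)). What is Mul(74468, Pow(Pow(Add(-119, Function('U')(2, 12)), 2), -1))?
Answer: Rational(6031908, 1247689) ≈ 4.8345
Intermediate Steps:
Function('U')(S, P) = Add(-5, Mul(Rational(1, 6), Pow(P, -1), Add(-10, S))) (Function('U')(S, P) = Add(-5, Mul(Rational(1, 3), Mul(Add(S, -10), Pow(Add(P, P), -1)))) = Add(-5, Mul(Rational(1, 3), Mul(Add(-10, S), Pow(Mul(2, P), -1)))) = Add(-5, Mul(Rational(1, 3), Mul(Add(-10, S), Mul(Rational(1, 2), Pow(P, -1))))) = Add(-5, Mul(Rational(1, 3), Mul(Rational(1, 2), Pow(P, -1), Add(-10, S)))) = Add(-5, Mul(Rational(1, 6), Pow(P, -1), Add(-10, S))))
Mul(74468, Pow(Pow(Add(-119, Function('U')(2, 12)), 2), -1)) = Mul(74468, Pow(Pow(Add(-119, Mul(Rational(1, 6), Pow(12, -1), Add(-10, 2, Mul(-30, 12)))), 2), -1)) = Mul(74468, Pow(Pow(Add(-119, Mul(Rational(1, 6), Rational(1, 12), Add(-10, 2, -360))), 2), -1)) = Mul(74468, Pow(Pow(Add(-119, Mul(Rational(1, 6), Rational(1, 12), -368)), 2), -1)) = Mul(74468, Pow(Pow(Add(-119, Rational(-46, 9)), 2), -1)) = Mul(74468, Pow(Pow(Rational(-1117, 9), 2), -1)) = Mul(74468, Pow(Rational(1247689, 81), -1)) = Mul(74468, Rational(81, 1247689)) = Rational(6031908, 1247689)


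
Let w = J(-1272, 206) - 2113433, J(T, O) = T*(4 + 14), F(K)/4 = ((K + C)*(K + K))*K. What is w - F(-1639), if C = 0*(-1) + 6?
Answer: 35091961215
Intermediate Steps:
C = 6 (C = 0 + 6 = 6)
F(K) = 8*K²*(6 + K) (F(K) = 4*(((K + 6)*(K + K))*K) = 4*(((6 + K)*(2*K))*K) = 4*((2*K*(6 + K))*K) = 4*(2*K²*(6 + K)) = 8*K²*(6 + K))
J(T, O) = 18*T (J(T, O) = T*18 = 18*T)
w = -2136329 (w = 18*(-1272) - 2113433 = -22896 - 2113433 = -2136329)
w - F(-1639) = -2136329 - 8*(-1639)²*(6 - 1639) = -2136329 - 8*2686321*(-1633) = -2136329 - 1*(-35094097544) = -2136329 + 35094097544 = 35091961215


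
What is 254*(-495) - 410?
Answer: -126140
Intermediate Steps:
254*(-495) - 410 = -125730 - 410 = -126140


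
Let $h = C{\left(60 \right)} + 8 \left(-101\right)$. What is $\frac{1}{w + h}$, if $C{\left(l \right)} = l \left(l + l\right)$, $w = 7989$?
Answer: $\frac{1}{14381} \approx 6.9536 \cdot 10^{-5}$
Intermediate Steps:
$C{\left(l \right)} = 2 l^{2}$ ($C{\left(l \right)} = l 2 l = 2 l^{2}$)
$h = 6392$ ($h = 2 \cdot 60^{2} + 8 \left(-101\right) = 2 \cdot 3600 - 808 = 7200 - 808 = 6392$)
$\frac{1}{w + h} = \frac{1}{7989 + 6392} = \frac{1}{14381}$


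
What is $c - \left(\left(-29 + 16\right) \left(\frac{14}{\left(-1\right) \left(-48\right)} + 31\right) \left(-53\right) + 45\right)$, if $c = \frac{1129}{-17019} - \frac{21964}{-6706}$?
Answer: $- \frac{9861579999343}{456517656} \approx -21602.0$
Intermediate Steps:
$c = \frac{183117121}{57064707}$ ($c = 1129 \left(- \frac{1}{17019}\right) - - \frac{10982}{3353} = - \frac{1129}{17019} + \frac{10982}{3353} = \frac{183117121}{57064707} \approx 3.2089$)
$c - \left(\left(-29 + 16\right) \left(\frac{14}{\left(-1\right) \left(-48\right)} + 31\right) \left(-53\right) + 45\right) = \frac{183117121}{57064707} - \left(\left(-29 + 16\right) \left(\frac{14}{\left(-1\right) \left(-48\right)} + 31\right) \left(-53\right) + 45\right) = \frac{183117121}{57064707} - \left(- 13 \left(\frac{14}{48} + 31\right) \left(-53\right) + 45\right) = \frac{183117121}{57064707} - \left(- 13 \left(14 \cdot \frac{1}{48} + 31\right) \left(-53\right) + 45\right) = \frac{183117121}{57064707} - \left(- 13 \left(\frac{7}{24} + 31\right) \left(-53\right) + 45\right) = \frac{183117121}{57064707} - \left(\left(-13\right) \frac{751}{24} \left(-53\right) + 45\right) = \frac{183117121}{57064707} - \left(\left(- \frac{9763}{24}\right) \left(-53\right) + 45\right) = \frac{183117121}{57064707} - \left(\frac{517439}{24} + 45\right) = \frac{183117121}{57064707} - \frac{518519}{24} = - \frac{9861579999343}{456517656}$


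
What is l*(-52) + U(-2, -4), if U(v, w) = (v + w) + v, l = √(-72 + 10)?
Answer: -8 - 52*I*√62 ≈ -8.0 - 409.45*I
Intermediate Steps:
l = I*√62 (l = √(-62) = I*√62 ≈ 7.874*I)
U(v, w) = w + 2*v
l*(-52) + U(-2, -4) = (I*√62)*(-52) + (-4 + 2*(-2)) = -52*I*√62 + (-4 - 4) = -52*I*√62 - 8 = -8 - 52*I*√62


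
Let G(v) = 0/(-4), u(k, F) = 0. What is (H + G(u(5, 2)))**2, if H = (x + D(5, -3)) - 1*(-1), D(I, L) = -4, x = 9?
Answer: 36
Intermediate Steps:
H = 6 (H = (9 - 4) - 1*(-1) = 5 + 1 = 6)
G(v) = 0 (G(v) = 0*(-1/4) = 0)
(H + G(u(5, 2)))**2 = (6 + 0)**2 = 6**2 = 36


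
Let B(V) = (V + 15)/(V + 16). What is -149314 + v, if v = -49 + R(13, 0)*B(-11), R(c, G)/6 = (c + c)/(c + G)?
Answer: -746767/5 ≈ -1.4935e+5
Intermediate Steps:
R(c, G) = 12*c/(G + c) (R(c, G) = 6*((c + c)/(c + G)) = 6*((2*c)/(G + c)) = 6*(2*c/(G + c)) = 12*c/(G + c))
B(V) = (15 + V)/(16 + V)
v = -197/5 (v = -49 + (12*13/(0 + 13))*((15 - 11)/(16 - 11)) = -49 + (12*13/13)*(4/5) = -49 + (12*13*(1/13))*((1/5)*4) = -49 + 12*(4/5) = -49 + 48/5 = -197/5 ≈ -39.400)
-149314 + v = -149314 - 197/5 = -746767/5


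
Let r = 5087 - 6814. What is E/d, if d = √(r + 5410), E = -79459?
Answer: -79459*√3683/3683 ≈ -1309.3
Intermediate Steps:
r = -1727
d = √3683 (d = √(-1727 + 5410) = √3683 ≈ 60.688)
E/d = -79459*√3683/3683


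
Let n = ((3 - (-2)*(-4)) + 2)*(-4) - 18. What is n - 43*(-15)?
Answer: 639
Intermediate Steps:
n = -6 (n = ((3 - 1*8) + 2)*(-4) - 18 = ((3 - 8) + 2)*(-4) - 18 = (-5 + 2)*(-4) - 18 = -3*(-4) - 18 = 12 - 18 = -6)
n - 43*(-15) = -6 - 43*(-15) = -6 + 645 = 639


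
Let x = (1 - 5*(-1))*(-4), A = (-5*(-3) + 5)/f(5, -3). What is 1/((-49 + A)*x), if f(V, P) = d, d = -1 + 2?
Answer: 1/696 ≈ 0.0014368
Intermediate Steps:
d = 1
f(V, P) = 1
A = 20 (A = (-5*(-3) + 5)/1 = (15 + 5)*1 = 20*1 = 20)
x = -24 (x = (1 + 5)*(-4) = 6*(-4) = -24)
1/((-49 + A)*x) = 1/((-49 + 20)*(-24)) = 1/(-29*(-24)) = 1/696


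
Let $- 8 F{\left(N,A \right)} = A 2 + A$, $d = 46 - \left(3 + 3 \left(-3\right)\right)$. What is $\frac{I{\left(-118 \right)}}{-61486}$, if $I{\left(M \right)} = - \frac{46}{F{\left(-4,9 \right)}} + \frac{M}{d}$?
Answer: $- \frac{7975}{43163172} \approx -0.00018476$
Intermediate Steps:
$d = 52$ ($d = 46 - \left(3 - 9\right) = 46 - -6 = 46 + 6 = 52$)
$F{\left(N,A \right)} = - \frac{3 A}{8}$ ($F{\left(N,A \right)} = - \frac{A 2 + A}{8} = - \frac{2 A + A}{8} = - \frac{3 A}{8}$)
$I{\left(M \right)} = \frac{368}{27} + \frac{M}{52}$ ($I{\left(M \right)} = - \frac{46}{\left(- \frac{3}{8}\right) 9} + \frac{M}{52} = - \frac{46}{- \frac{27}{8}} + M \frac{1}{52} = \left(-46\right) \left(- \frac{8}{27}\right) + \frac{M}{52} = \frac{368}{27} + \frac{M}{52}$)
$\frac{I{\left(-118 \right)}}{-61486} = \frac{\frac{368}{27} + \frac{1}{52} \left(-118\right)}{-61486} = \left(\frac{368}{27} - \frac{59}{26}\right) \left(- \frac{1}{61486}\right) = \frac{7975}{702} \left(- \frac{1}{61486}\right) = - \frac{7975}{43163172}$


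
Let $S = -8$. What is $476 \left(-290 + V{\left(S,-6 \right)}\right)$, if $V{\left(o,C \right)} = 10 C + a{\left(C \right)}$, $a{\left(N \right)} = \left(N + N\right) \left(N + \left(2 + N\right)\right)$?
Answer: $-109480$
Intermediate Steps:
$a{\left(N \right)} = 2 N \left(2 + 2 N\right)$
$V{\left(o,C \right)} = 10 C + 4 C \left(1 + C\right)$
$476 \left(-290 + V{\left(S,-6 \right)}\right) = 476 \left(-290 + 2 \left(-6\right) \left(7 + 2 \left(-6\right)\right)\right) = 476 \left(-290 + 2 \left(-6\right) \left(7 - 12\right)\right) = 476 \left(-290 + 2 \left(-6\right) \left(-5\right)\right) = 476 \left(-290 + 60\right) = 476 \left(-230\right) = -109480$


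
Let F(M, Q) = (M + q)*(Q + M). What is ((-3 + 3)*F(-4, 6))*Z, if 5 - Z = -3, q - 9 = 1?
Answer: 0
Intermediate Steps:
q = 10 (q = 9 + 1 = 10)
F(M, Q) = (10 + M)*(M + Q) (F(M, Q) = (M + 10)*(Q + M) = (10 + M)*(M + Q))
Z = 8 (Z = 5 - 1*(-3) = 5 + 3 = 8)
((-3 + 3)*F(-4, 6))*Z = ((-3 + 3)*((-4)**2 + 10*(-4) + 10*6 - 4*6))*8 = (0*(16 - 40 + 60 - 24))*8 = (0*12)*8 = 0*8 = 0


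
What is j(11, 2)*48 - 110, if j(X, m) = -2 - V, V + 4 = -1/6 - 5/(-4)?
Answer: -66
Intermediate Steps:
V = -35/12 (V = -4 + (-1/6 - 5/(-4)) = -4 + (-1*⅙ - 5*(-¼)) = -4 + (-⅙ + 5/4) = -4 + 13/12 = -35/12 ≈ -2.9167)
j(X, m) = 11/12 (j(X, m) = -2 - 1*(-35/12) = -2 + 35/12 = 11/12)
j(11, 2)*48 - 110 = (11/12)*48 - 110 = 44 - 110 = -66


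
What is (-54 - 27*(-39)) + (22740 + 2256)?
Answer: 25995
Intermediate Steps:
(-54 - 27*(-39)) + (22740 + 2256) = (-54 + 1053) + 24996 = 999 + 24996 = 25995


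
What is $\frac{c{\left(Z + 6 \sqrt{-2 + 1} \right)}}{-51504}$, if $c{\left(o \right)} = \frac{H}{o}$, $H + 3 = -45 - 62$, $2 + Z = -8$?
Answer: $- \frac{275}{1751136} - \frac{55 i}{583712} \approx -0.00015704 - 9.4225 \cdot 10^{-5} i$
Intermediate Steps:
$Z = -10$ ($Z = -2 - 8 = -10$)
$H = -110$ ($H = -3 - 107 = -110$)
$c{\left(o \right)} = - \frac{110}{o}$
$\frac{c{\left(Z + 6 \sqrt{-2 + 1} \right)}}{-51504} = \frac{\left(-110\right) \frac{1}{-10 + 6 \sqrt{-2 + 1}}}{-51504} = - \frac{110}{-10 + 6 \sqrt{-1}} \left(- \frac{1}{51504}\right) = - \frac{110}{-10 + 6 i} \left(- \frac{1}{51504}\right) = - 110 \frac{-10 - 6 i}{136} \left(- \frac{1}{51504}\right) = - \frac{55 \left(-10 - 6 i\right)}{68} \left(- \frac{1}{51504}\right) = \frac{55 \left(-10 - 6 i\right)}{3502272}$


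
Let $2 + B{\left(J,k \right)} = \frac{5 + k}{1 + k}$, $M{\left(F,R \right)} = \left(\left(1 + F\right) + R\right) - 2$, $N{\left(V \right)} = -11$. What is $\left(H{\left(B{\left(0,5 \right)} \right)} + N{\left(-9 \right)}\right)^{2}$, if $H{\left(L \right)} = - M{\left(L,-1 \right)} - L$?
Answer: $\frac{625}{9} \approx 69.444$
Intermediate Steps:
$M{\left(F,R \right)} = -1 + F + R$ ($M{\left(F,R \right)} = \left(1 + F + R\right) - 2 = -1 + F + R$)
$B{\left(J,k \right)} = -2 + \frac{5 + k}{1 + k}$
$H{\left(L \right)} = 2 - 2 L$ ($H{\left(L \right)} = - (-1 + L - 1) - L = - (-2 + L) - L = \left(2 - L\right) - L = 2 - 2 L$)
$\left(H{\left(B{\left(0,5 \right)} \right)} + N{\left(-9 \right)}\right)^{2} = \left(\left(2 - 2 \frac{3 - 5}{1 + 5}\right) - 11\right)^{2} = \left(\left(2 - 2 \frac{3 - 5}{6}\right) - 11\right)^{2} = \left(\left(2 - 2 \cdot \frac{1}{6} \left(-2\right)\right) - 11\right)^{2} = \left(\left(2 - - \frac{2}{3}\right) - 11\right)^{2} = \left(\left(2 + \frac{2}{3}\right) - 11\right)^{2} = \left(\frac{8}{3} - 11\right)^{2} = \left(- \frac{25}{3}\right)^{2} = \frac{625}{9}$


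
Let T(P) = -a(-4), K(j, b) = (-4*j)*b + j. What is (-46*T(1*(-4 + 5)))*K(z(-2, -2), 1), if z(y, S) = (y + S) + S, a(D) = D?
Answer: -3312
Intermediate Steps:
z(y, S) = y + 2*S (z(y, S) = (S + y) + S = y + 2*S)
K(j, b) = j - 4*b*j (K(j, b) = -4*b*j + j = j - 4*b*j)
T(P) = 4 (T(P) = -1*(-4) = 4)
(-46*T(1*(-4 + 5)))*K(z(-2, -2), 1) = (-46*4)*((-2 + 2*(-2))*(1 - 4*1)) = -184*(-2 - 4)*(1 - 4) = -(-1104)*(-3) = -184*18 = -3312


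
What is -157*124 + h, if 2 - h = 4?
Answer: -19470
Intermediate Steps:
h = -2 (h = 2 - 1*4 = 2 - 4 = -2)
-157*124 + h = -157*124 - 2 = -19468 - 2 = -19470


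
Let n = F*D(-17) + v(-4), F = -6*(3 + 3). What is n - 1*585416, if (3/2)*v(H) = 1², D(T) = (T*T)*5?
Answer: -1912306/3 ≈ -6.3744e+5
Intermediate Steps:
D(T) = 5*T² (D(T) = T²*5 = 5*T²)
F = -36 (F = -6*6 = -36)
v(H) = ⅔ (v(H) = (⅔)*1² = (⅔)*1 = ⅔)
n = -156058/3 (n = -180*(-17)² + ⅔ = -180*289 + ⅔ = -36*1445 + ⅔ = -52020 + ⅔ = -156058/3 ≈ -52019.)
n - 1*585416 = -156058/3 - 1*585416 = -156058/3 - 585416 = -1912306/3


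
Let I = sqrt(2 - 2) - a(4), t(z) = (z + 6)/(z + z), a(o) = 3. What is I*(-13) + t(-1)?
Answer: 73/2 ≈ 36.500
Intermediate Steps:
t(z) = (6 + z)/(2*z) (t(z) = (6 + z)/((2*z)) = (6 + z)*(1/(2*z)) = (6 + z)/(2*z))
I = -3 (I = sqrt(2 - 2) - 1*3 = sqrt(0) - 3 = 0 - 3 = -3)
I*(-13) + t(-1) = -3*(-13) + (1/2)*(6 - 1)/(-1) = 39 + (1/2)*(-1)*5 = 39 - 5/2 = 73/2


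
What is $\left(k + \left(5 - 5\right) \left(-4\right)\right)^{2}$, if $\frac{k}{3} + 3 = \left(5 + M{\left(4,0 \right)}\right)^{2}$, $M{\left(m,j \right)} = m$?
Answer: $54756$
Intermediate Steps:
$k = 234$ ($k = -9 + 3 \left(5 + 4\right)^{2} = -9 + 3 \cdot 9^{2} = -9 + 3 \cdot 81 = -9 + 243 = 234$)
$\left(k + \left(5 - 5\right) \left(-4\right)\right)^{2} = \left(234 + \left(5 - 5\right) \left(-4\right)\right)^{2} = \left(234 + 0 \left(-4\right)\right)^{2} = \left(234 + 0\right)^{2} = 234^{2} = 54756$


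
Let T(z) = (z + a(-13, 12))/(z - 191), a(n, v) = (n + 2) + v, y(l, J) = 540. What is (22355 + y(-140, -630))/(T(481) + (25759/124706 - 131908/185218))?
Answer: 38339742705240350/1936579484429 ≈ 19798.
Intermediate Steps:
a(n, v) = 2 + n + v (a(n, v) = (2 + n) + v = 2 + n + v)
T(z) = (1 + z)/(-191 + z) (T(z) = (z + (2 - 13 + 12))/(z - 191) = (z + 1)/(-191 + z) = (1 + z)/(-191 + z))
(22355 + y(-140, -630))/(T(481) + (25759/124706 - 131908/185218)) = (22355 + 540)/((1 + 481)/(-191 + 481) + (25759/124706 - 131908/185218)) = 22895/(482/290 + (25759*(1/124706) - 131908*1/185218)) = 22895/((1/290)*482 + (25759/124706 - 65954/92609)) = 22895/(241/145 - 5839344293/11548897954) = 22895/(1936579484429/1674590203330) = 22895*(1674590203330/1936579484429) = 38339742705240350/1936579484429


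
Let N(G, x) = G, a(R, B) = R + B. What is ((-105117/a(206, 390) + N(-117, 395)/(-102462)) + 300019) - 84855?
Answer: 2188120882901/10177892 ≈ 2.1499e+5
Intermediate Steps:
a(R, B) = B + R
((-105117/a(206, 390) + N(-117, 395)/(-102462)) + 300019) - 84855 = ((-105117/(390 + 206) - 117/(-102462)) + 300019) - 84855 = ((-105117/596 - 117*(-1/102462)) + 300019) - 84855 = ((-105117*1/596 + 39/34154) + 300019) - 84855 = ((-105117/596 + 39/34154) + 300019) - 84855 = (-1795071387/10177892 + 300019) - 84855 = 3051765908561/10177892 - 84855 = 2188120882901/10177892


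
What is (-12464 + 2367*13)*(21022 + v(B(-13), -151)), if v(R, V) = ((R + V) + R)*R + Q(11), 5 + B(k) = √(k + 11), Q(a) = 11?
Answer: 399715038 - 3130497*I*√2 ≈ 3.9971e+8 - 4.4272e+6*I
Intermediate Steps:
B(k) = -5 + √(11 + k) (B(k) = -5 + √(k + 11) = -5 + √(11 + k))
v(R, V) = 11 + R*(V + 2*R) (v(R, V) = ((R + V) + R)*R + 11 = (V + 2*R)*R + 11 = R*(V + 2*R) + 11 = 11 + R*(V + 2*R))
(-12464 + 2367*13)*(21022 + v(B(-13), -151)) = (-12464 + 2367*13)*(21022 + (11 + 2*(-5 + √(11 - 13))² + (-5 + √(11 - 13))*(-151))) = (-12464 + 30771)*(21022 + (11 + 2*(-5 + √(-2))² + (-5 + √(-2))*(-151))) = 18307*(21022 + (11 + 2*(-5 + I*√2)² + (-5 + I*√2)*(-151))) = 18307*(21022 + (11 + 2*(-5 + I*√2)² + (755 - 151*I*√2))) = 18307*(21022 + (766 + 2*(-5 + I*√2)² - 151*I*√2)) = 18307*(21788 + 2*(-5 + I*√2)² - 151*I*√2) = 398872916 + 36614*(-5 + I*√2)² - 2764357*I*√2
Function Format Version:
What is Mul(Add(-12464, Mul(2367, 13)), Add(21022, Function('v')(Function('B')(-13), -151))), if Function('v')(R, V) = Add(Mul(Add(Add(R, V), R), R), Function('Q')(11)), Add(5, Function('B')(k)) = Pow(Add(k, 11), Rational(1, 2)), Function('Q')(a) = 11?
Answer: Add(399715038, Mul(-3130497, I, Pow(2, Rational(1, 2)))) ≈ Add(3.9971e+8, Mul(-4.4272e+6, I))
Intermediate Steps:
Function('B')(k) = Add(-5, Pow(Add(11, k), Rational(1, 2))) (Function('B')(k) = Add(-5, Pow(Add(k, 11), Rational(1, 2))) = Add(-5, Pow(Add(11, k), Rational(1, 2))))
Function('v')(R, V) = Add(11, Mul(R, Add(V, Mul(2, R)))) (Function('v')(R, V) = Add(Mul(Add(Add(R, V), R), R), 11) = Add(Mul(Add(V, Mul(2, R)), R), 11) = Add(Mul(R, Add(V, Mul(2, R))), 11) = Add(11, Mul(R, Add(V, Mul(2, R)))))
Mul(Add(-12464, Mul(2367, 13)), Add(21022, Function('v')(Function('B')(-13), -151))) = Mul(Add(-12464, Mul(2367, 13)), Add(21022, Add(11, Mul(2, Pow(Add(-5, Pow(Add(11, -13), Rational(1, 2))), 2)), Mul(Add(-5, Pow(Add(11, -13), Rational(1, 2))), -151)))) = Mul(Add(-12464, 30771), Add(21022, Add(11, Mul(2, Pow(Add(-5, Pow(-2, Rational(1, 2))), 2)), Mul(Add(-5, Pow(-2, Rational(1, 2))), -151)))) = Mul(18307, Add(21022, Add(11, Mul(2, Pow(Add(-5, Mul(I, Pow(2, Rational(1, 2)))), 2)), Mul(Add(-5, Mul(I, Pow(2, Rational(1, 2)))), -151)))) = Mul(18307, Add(21022, Add(11, Mul(2, Pow(Add(-5, Mul(I, Pow(2, Rational(1, 2)))), 2)), Add(755, Mul(-151, I, Pow(2, Rational(1, 2))))))) = Mul(18307, Add(21022, Add(766, Mul(2, Pow(Add(-5, Mul(I, Pow(2, Rational(1, 2)))), 2)), Mul(-151, I, Pow(2, Rational(1, 2)))))) = Mul(18307, Add(21788, Mul(2, Pow(Add(-5, Mul(I, Pow(2, Rational(1, 2)))), 2)), Mul(-151, I, Pow(2, Rational(1, 2))))) = Add(398872916, Mul(36614, Pow(Add(-5, Mul(I, Pow(2, Rational(1, 2)))), 2)), Mul(-2764357, I, Pow(2, Rational(1, 2))))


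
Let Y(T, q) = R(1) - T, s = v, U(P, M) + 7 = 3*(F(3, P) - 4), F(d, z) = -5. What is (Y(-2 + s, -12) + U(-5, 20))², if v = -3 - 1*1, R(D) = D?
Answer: 729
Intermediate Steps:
U(P, M) = -34 (U(P, M) = -7 + 3*(-5 - 4) = -7 + 3*(-9) = -7 - 27 = -34)
v = -4 (v = -3 - 1 = -4)
s = -4
Y(T, q) = 1 - T
(Y(-2 + s, -12) + U(-5, 20))² = ((1 - (-2 - 4)) - 34)² = ((1 - 1*(-6)) - 34)² = ((1 + 6) - 34)² = (7 - 34)² = (-27)² = 729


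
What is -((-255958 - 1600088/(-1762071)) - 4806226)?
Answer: 8919926022976/1762071 ≈ 5.0622e+6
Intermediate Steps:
-((-255958 - 1600088/(-1762071)) - 4806226) = -((-255958 - 1600088*(-1/1762071)) - 4806226) = -((-255958 + 1600088/1762071) - 4806226) = -(-451014568930/1762071 - 4806226) = -1*(-8919926022976/1762071) = 8919926022976/1762071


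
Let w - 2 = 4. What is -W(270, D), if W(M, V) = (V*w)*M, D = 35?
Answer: -56700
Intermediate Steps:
w = 6 (w = 2 + 4 = 6)
W(M, V) = 6*M*V (W(M, V) = (V*6)*M = (6*V)*M = 6*M*V)
-W(270, D) = -6*270*35 = -1*56700 = -56700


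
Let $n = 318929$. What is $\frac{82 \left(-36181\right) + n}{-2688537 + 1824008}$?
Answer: $\frac{2647913}{864529} \approx 3.0628$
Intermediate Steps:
$\frac{82 \left(-36181\right) + n}{-2688537 + 1824008} = \frac{82 \left(-36181\right) + 318929}{-2688537 + 1824008} = \frac{-2966842 + 318929}{-864529} = \left(-2647913\right) \left(- \frac{1}{864529}\right) = \frac{2647913}{864529}$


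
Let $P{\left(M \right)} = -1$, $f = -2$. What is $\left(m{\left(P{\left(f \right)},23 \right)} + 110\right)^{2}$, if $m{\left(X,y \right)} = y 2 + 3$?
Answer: $25281$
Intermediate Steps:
$m{\left(X,y \right)} = 3 + 2 y$ ($m{\left(X,y \right)} = 2 y + 3 = 3 + 2 y$)
$\left(m{\left(P{\left(f \right)},23 \right)} + 110\right)^{2} = \left(\left(3 + 2 \cdot 23\right) + 110\right)^{2} = \left(\left(3 + 46\right) + 110\right)^{2} = \left(49 + 110\right)^{2} = 159^{2} = 25281$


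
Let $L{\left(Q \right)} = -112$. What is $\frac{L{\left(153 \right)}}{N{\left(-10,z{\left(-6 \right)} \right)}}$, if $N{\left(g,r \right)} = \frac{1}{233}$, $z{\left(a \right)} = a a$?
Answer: $-26096$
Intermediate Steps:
$z{\left(a \right)} = a^{2}$
$N{\left(g,r \right)} = \frac{1}{233}$
$\frac{L{\left(153 \right)}}{N{\left(-10,z{\left(-6 \right)} \right)}} = - 112 \frac{1}{\frac{1}{233}} = \left(-112\right) 233 = -26096$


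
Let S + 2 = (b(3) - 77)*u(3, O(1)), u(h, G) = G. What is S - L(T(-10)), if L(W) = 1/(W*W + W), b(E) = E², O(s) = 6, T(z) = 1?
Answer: -821/2 ≈ -410.50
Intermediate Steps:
S = -410 (S = -2 + (3² - 77)*6 = -2 + (9 - 77)*6 = -2 - 68*6 = -2 - 408 = -410)
L(W) = 1/(W + W²) (L(W) = 1/(W² + W) = 1/(W + W²))
S - L(T(-10)) = -410 - 1/(1*(1 + 1)) = -410 - 1/2 = -410 - 1*½ = -410 - ½ = -821/2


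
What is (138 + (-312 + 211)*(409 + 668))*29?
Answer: -3150531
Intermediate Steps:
(138 + (-312 + 211)*(409 + 668))*29 = (138 - 101*1077)*29 = (138 - 108777)*29 = -108639*29 = -3150531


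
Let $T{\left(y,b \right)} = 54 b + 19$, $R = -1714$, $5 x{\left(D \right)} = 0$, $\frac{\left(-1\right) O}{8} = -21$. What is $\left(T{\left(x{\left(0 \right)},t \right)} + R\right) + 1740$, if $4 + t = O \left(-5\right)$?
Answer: $-45531$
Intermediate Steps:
$O = 168$ ($O = \left(-8\right) \left(-21\right) = 168$)
$x{\left(D \right)} = 0$ ($x{\left(D \right)} = \frac{1}{5} \cdot 0 = 0$)
$t = -844$ ($t = -4 + 168 \left(-5\right) = -4 - 840 = -844$)
$T{\left(y,b \right)} = 19 + 54 b$
$\left(T{\left(x{\left(0 \right)},t \right)} + R\right) + 1740 = \left(\left(19 + 54 \left(-844\right)\right) - 1714\right) + 1740 = \left(\left(19 - 45576\right) - 1714\right) + 1740 = \left(-45557 - 1714\right) + 1740 = -47271 + 1740 = -45531$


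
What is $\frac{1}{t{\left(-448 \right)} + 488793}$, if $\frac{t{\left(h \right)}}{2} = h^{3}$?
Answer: $- \frac{1}{179341991} \approx -5.5759 \cdot 10^{-9}$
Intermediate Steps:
$t{\left(h \right)} = 2 h^{3}$
$\frac{1}{t{\left(-448 \right)} + 488793} = \frac{1}{2 \left(-448\right)^{3} + 488793} = \frac{1}{2 \left(-89915392\right) + 488793} = \frac{1}{-179830784 + 488793} = \frac{1}{-179341991} = - \frac{1}{179341991}$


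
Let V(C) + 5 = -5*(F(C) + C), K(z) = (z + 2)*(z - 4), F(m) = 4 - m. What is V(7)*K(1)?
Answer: 225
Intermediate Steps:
K(z) = (-4 + z)*(2 + z) (K(z) = (2 + z)*(-4 + z) = (-4 + z)*(2 + z))
V(C) = -25 (V(C) = -5 - 5*((4 - C) + C) = -5 - 5*4 = -5 - 20 = -25)
V(7)*K(1) = -25*(-8 + 1**2 - 2*1) = -25*(-8 + 1 - 2) = -25*(-9) = 225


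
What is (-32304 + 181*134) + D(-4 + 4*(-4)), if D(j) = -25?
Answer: -8075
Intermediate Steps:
(-32304 + 181*134) + D(-4 + 4*(-4)) = (-32304 + 181*134) - 25 = (-32304 + 24254) - 25 = -8050 - 25 = -8075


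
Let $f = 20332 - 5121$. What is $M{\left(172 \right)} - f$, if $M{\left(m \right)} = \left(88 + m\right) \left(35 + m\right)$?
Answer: $38609$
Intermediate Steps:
$f = 15211$ ($f = 20332 - 5121 = 15211$)
$M{\left(m \right)} = \left(35 + m\right) \left(88 + m\right)$
$M{\left(172 \right)} - f = \left(3080 + 172^{2} + 123 \cdot 172\right) - 15211 = \left(3080 + 29584 + 21156\right) - 15211 = 53820 - 15211 = 38609$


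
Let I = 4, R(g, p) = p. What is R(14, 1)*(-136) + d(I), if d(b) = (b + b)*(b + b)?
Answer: -72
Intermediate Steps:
d(b) = 4*b² (d(b) = (2*b)*(2*b) = 4*b²)
R(14, 1)*(-136) + d(I) = 1*(-136) + 4*4² = -136 + 4*16 = -136 + 64 = -72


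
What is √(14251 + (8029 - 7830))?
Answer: 85*√2 ≈ 120.21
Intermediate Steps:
√(14251 + (8029 - 7830)) = √(14251 + 199) = √14450 = 85*√2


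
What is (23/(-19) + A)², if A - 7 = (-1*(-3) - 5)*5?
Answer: 6400/361 ≈ 17.729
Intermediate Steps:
A = -3 (A = 7 + (-1*(-3) - 5)*5 = 7 + (3 - 5)*5 = 7 - 2*5 = 7 - 10 = -3)
(23/(-19) + A)² = (23/(-19) - 3)² = (23*(-1/19) - 3)² = (-23/19 - 3)² = (-80/19)² = 6400/361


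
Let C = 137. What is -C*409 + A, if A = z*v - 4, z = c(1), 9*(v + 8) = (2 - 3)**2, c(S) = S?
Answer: -504404/9 ≈ -56045.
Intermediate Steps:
v = -71/9 (v = -8 + (2 - 3)**2/9 = -8 + (1/9)*(-1)**2 = -8 + (1/9)*1 = -8 + 1/9 = -71/9 ≈ -7.8889)
z = 1
A = -107/9 (A = 1*(-71/9) - 4 = -71/9 - 4 = -107/9 ≈ -11.889)
-C*409 + A = -1*137*409 - 107/9 = -137*409 - 107/9 = -56033 - 107/9 = -504404/9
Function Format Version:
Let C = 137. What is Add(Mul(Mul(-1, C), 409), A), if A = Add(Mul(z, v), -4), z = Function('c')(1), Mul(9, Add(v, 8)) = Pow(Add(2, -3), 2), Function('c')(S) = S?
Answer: Rational(-504404, 9) ≈ -56045.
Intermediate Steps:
v = Rational(-71, 9) (v = Add(-8, Mul(Rational(1, 9), Pow(Add(2, -3), 2))) = Add(-8, Mul(Rational(1, 9), Pow(-1, 2))) = Add(-8, Mul(Rational(1, 9), 1)) = Add(-8, Rational(1, 9)) = Rational(-71, 9) ≈ -7.8889)
z = 1
A = Rational(-107, 9) (A = Add(Mul(1, Rational(-71, 9)), -4) = Add(Rational(-71, 9), -4) = Rational(-107, 9) ≈ -11.889)
Add(Mul(Mul(-1, C), 409), A) = Add(Mul(Mul(-1, 137), 409), Rational(-107, 9)) = Add(Mul(-137, 409), Rational(-107, 9)) = Add(-56033, Rational(-107, 9)) = Rational(-504404, 9)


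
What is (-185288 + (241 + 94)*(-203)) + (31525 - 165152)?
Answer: -386920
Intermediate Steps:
(-185288 + (241 + 94)*(-203)) + (31525 - 165152) = (-185288 + 335*(-203)) - 133627 = (-185288 - 68005) - 133627 = -253293 - 133627 = -386920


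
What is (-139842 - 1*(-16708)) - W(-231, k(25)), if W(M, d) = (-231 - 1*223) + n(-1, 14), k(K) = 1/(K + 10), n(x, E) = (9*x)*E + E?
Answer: -122568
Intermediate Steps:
n(x, E) = E + 9*E*x (n(x, E) = 9*E*x + E = E + 9*E*x)
k(K) = 1/(10 + K)
W(M, d) = -566 (W(M, d) = (-231 - 1*223) + 14*(1 + 9*(-1)) = (-231 - 223) + 14*(1 - 9) = -454 + 14*(-8) = -454 - 112 = -566)
(-139842 - 1*(-16708)) - W(-231, k(25)) = (-139842 - 1*(-16708)) - 1*(-566) = (-139842 + 16708) + 566 = -123134 + 566 = -122568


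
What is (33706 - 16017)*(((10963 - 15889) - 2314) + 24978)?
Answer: 313767482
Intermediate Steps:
(33706 - 16017)*(((10963 - 15889) - 2314) + 24978) = 17689*((-4926 - 2314) + 24978) = 17689*(-7240 + 24978) = 17689*17738 = 313767482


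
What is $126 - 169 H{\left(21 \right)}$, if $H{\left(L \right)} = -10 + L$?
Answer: $-1733$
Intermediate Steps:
$126 - 169 H{\left(21 \right)} = 126 - 169 \left(-10 + 21\right) = 126 - 1859 = -1733$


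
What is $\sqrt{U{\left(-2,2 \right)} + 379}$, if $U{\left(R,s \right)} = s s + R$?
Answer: $\sqrt{381} \approx 19.519$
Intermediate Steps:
$U{\left(R,s \right)} = R + s^{2}$ ($U{\left(R,s \right)} = s^{2} + R = R + s^{2}$)
$\sqrt{U{\left(-2,2 \right)} + 379} = \sqrt{\left(-2 + 2^{2}\right) + 379} = \sqrt{\left(-2 + 4\right) + 379} = \sqrt{2 + 379} = \sqrt{381}$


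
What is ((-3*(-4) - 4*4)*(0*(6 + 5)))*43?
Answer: 0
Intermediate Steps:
((-3*(-4) - 4*4)*(0*(6 + 5)))*43 = ((12 - 16)*(0*11))*43 = -4*0*43 = 0*43 = 0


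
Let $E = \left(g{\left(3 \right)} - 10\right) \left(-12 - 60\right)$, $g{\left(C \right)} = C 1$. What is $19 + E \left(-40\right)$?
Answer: $-20141$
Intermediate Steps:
$g{\left(C \right)} = C$
$E = 504$ ($E = \left(3 - 10\right) \left(-12 - 60\right) = \left(3 - 10\right) \left(-72\right) = \left(-7\right) \left(-72\right) = 504$)
$19 + E \left(-40\right) = 19 + 504 \left(-40\right) = 19 - 20160 = -20141$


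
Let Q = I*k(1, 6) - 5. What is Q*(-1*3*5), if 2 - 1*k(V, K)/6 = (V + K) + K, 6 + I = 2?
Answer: -3885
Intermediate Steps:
I = -4 (I = -6 + 2 = -4)
k(V, K) = 12 - 12*K - 6*V (k(V, K) = 12 - 6*((V + K) + K) = 12 - 6*((K + V) + K) = 12 - 6*(V + 2*K) = 12 + (-12*K - 6*V) = 12 - 12*K - 6*V)
Q = 259 (Q = -4*(12 - 12*6 - 6*1) - 5 = -4*(12 - 72 - 6) - 5 = -4*(-66) - 5 = 264 - 5 = 259)
Q*(-1*3*5) = 259*(-1*3*5) = 259*(-3*5) = 259*(-15) = -3885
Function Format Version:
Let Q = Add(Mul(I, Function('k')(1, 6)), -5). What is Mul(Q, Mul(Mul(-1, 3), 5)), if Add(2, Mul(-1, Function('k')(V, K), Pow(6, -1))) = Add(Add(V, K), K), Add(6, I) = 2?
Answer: -3885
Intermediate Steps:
I = -4 (I = Add(-6, 2) = -4)
Function('k')(V, K) = Add(12, Mul(-12, K), Mul(-6, V)) (Function('k')(V, K) = Add(12, Mul(-6, Add(Add(V, K), K))) = Add(12, Mul(-6, Add(Add(K, V), K))) = Add(12, Mul(-6, Add(V, Mul(2, K)))) = Add(12, Add(Mul(-12, K), Mul(-6, V))) = Add(12, Mul(-12, K), Mul(-6, V)))
Q = 259 (Q = Add(Mul(-4, Add(12, Mul(-12, 6), Mul(-6, 1))), -5) = Add(Mul(-4, Add(12, -72, -6)), -5) = Add(Mul(-4, -66), -5) = Add(264, -5) = 259)
Mul(Q, Mul(Mul(-1, 3), 5)) = Mul(259, Mul(Mul(-1, 3), 5)) = Mul(259, Mul(-3, 5)) = Mul(259, -15) = -3885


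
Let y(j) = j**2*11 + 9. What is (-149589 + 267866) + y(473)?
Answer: 2579305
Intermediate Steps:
y(j) = 9 + 11*j**2 (y(j) = 11*j**2 + 9 = 9 + 11*j**2)
(-149589 + 267866) + y(473) = (-149589 + 267866) + (9 + 11*473**2) = 118277 + (9 + 11*223729) = 118277 + (9 + 2461019) = 118277 + 2461028 = 2579305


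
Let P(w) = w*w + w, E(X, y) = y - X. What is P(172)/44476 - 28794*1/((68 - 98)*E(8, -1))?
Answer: -53025326/500355 ≈ -105.98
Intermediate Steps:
P(w) = w + w² (P(w) = w² + w = w + w²)
P(172)/44476 - 28794*1/((68 - 98)*E(8, -1)) = (172*(1 + 172))/44476 - 28794*1/((-1 - 1*8)*(68 - 98)) = (172*173)*(1/44476) - 28794*(-1/(30*(-1 - 8))) = 29756*(1/44476) - 28794/((-9*(-30))) = 7439/11119 - 28794/270 = 7439/11119 - 28794*1/270 = 7439/11119 - 4799/45 = -53025326/500355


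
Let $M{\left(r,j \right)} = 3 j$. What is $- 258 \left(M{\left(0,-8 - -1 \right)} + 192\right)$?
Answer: $-44118$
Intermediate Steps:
$- 258 \left(M{\left(0,-8 - -1 \right)} + 192\right) = - 258 \left(3 \left(-8 - -1\right) + 192\right) = - 258 \left(3 \left(-8 + 1\right) + 192\right) = - 258 \left(3 \left(-7\right) + 192\right) = - 258 \left(-21 + 192\right) = \left(-258\right) 171 = -44118$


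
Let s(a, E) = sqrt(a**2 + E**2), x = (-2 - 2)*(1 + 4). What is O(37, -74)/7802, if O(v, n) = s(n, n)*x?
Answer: -740*sqrt(2)/3901 ≈ -0.26827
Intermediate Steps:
x = -20 (x = -4*5 = -20)
s(a, E) = sqrt(E**2 + a**2)
O(v, n) = -20*sqrt(2)*sqrt(n**2) (O(v, n) = sqrt(n**2 + n**2)*(-20) = sqrt(2*n**2)*(-20) = (sqrt(2)*sqrt(n**2))*(-20) = -20*sqrt(2)*sqrt(n**2))
O(37, -74)/7802 = -20*sqrt(2)*sqrt((-74)**2)/7802 = -20*sqrt(2)*sqrt(5476)*(1/7802) = -20*sqrt(2)*74*(1/7802) = -1480*sqrt(2)*(1/7802) = -740*sqrt(2)/3901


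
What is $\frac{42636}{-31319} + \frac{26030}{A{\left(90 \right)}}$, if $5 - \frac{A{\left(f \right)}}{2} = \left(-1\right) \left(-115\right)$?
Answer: $- \frac{82461349}{689018} \approx -119.68$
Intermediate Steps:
$A{\left(f \right)} = -220$ ($A{\left(f \right)} = 10 - 2 \left(\left(-1\right) \left(-115\right)\right) = 10 - 230 = -220$)
$\frac{42636}{-31319} + \frac{26030}{A{\left(90 \right)}} = \frac{42636}{-31319} + \frac{26030}{-220} = 42636 \left(- \frac{1}{31319}\right) + 26030 \left(- \frac{1}{220}\right) = - \frac{42636}{31319} - \frac{2603}{22} = - \frac{82461349}{689018}$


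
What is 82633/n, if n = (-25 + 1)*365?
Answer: -82633/8760 ≈ -9.4330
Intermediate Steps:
n = -8760 (n = -24*365 = -8760)
82633/n = 82633/(-8760) = 82633*(-1/8760) = -82633/8760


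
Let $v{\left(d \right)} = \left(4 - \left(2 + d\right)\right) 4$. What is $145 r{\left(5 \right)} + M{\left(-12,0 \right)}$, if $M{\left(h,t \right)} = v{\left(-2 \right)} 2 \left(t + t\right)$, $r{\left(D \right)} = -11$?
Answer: $-1595$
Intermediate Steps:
$v{\left(d \right)} = 8 - 4 d$ ($v{\left(d \right)} = \left(2 - d\right) 4 = 8 - 4 d$)
$M{\left(h,t \right)} = 64 t$ ($M{\left(h,t \right)} = \left(8 - -8\right) 2 \left(t + t\right) = \left(8 + 8\right) 2 \cdot 2 t = 16 \cdot 2 \cdot 2 t = 32 \cdot 2 t = 64 t$)
$145 r{\left(5 \right)} + M{\left(-12,0 \right)} = 145 \left(-11\right) + 64 \cdot 0 = -1595 + 0 = -1595$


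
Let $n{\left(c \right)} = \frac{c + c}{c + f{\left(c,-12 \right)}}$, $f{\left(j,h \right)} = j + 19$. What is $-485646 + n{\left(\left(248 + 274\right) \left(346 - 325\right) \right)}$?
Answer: $- \frac{10656508254}{21943} \approx -4.8565 \cdot 10^{5}$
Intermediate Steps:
$f{\left(j,h \right)} = 19 + j$
$n{\left(c \right)} = \frac{2 c}{19 + 2 c}$ ($n{\left(c \right)} = \frac{c + c}{c + \left(19 + c\right)} = \frac{2 c}{19 + 2 c}$)
$-485646 + n{\left(\left(248 + 274\right) \left(346 - 325\right) \right)} = -485646 + \frac{2 \left(248 + 274\right) \left(346 - 325\right)}{19 + 2 \left(248 + 274\right) \left(346 - 325\right)} = -485646 + \frac{2 \cdot 522 \cdot 21}{19 + 2 \cdot 522 \cdot 21} = -485646 + 2 \cdot 10962 \frac{1}{19 + 2 \cdot 10962} = -485646 + 2 \cdot 10962 \frac{1}{19 + 21924} = -485646 + 2 \cdot 10962 \cdot \frac{1}{21943} = -485646 + \frac{21924}{21943} = - \frac{10656508254}{21943}$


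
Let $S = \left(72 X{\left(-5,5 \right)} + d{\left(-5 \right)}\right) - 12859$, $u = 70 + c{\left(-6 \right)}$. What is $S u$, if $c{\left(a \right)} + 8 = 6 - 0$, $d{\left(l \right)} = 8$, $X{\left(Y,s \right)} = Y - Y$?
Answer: $-873868$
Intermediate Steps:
$X{\left(Y,s \right)} = 0$
$c{\left(a \right)} = -2$ ($c{\left(a \right)} = -8 + \left(6 - 0\right) = -8 + \left(6 + 0\right) = -8 + 6 = -2$)
$u = 68$ ($u = 70 - 2 = 68$)
$S = -12851$ ($S = \left(72 \cdot 0 + 8\right) - 12859 = \left(0 + 8\right) - 12859 = 8 - 12859 = -12851$)
$S u = \left(-12851\right) 68 = -873868$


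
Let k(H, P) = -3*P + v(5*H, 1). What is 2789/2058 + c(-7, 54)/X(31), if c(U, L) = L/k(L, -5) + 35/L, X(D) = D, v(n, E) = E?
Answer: 3410591/2296728 ≈ 1.4850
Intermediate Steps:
k(H, P) = 1 - 3*P (k(H, P) = -3*P + 1 = 1 - 3*P)
c(U, L) = 35/L + L/16 (c(U, L) = L/(1 - 3*(-5)) + 35/L = L/(1 + 15) + 35/L = L/16 + 35/L = 35/L + L/16)
2789/2058 + c(-7, 54)/X(31) = 2789/2058 + (35/54 + (1/16)*54)/31 = 2789*(1/2058) + (35*(1/54) + 27/8)*(1/31) = 2789/2058 + (35/54 + 27/8)*(1/31) = 2789/2058 + (869/216)*(1/31) = 2789/2058 + 869/6696 = 3410591/2296728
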